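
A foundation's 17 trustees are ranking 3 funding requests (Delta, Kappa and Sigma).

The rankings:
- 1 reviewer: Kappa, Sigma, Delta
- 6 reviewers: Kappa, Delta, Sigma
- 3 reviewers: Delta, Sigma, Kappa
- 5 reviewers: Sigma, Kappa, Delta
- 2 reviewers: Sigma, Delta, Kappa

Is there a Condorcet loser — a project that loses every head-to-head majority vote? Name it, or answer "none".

Pairwise majorities:
Delta–Kappa: Kappa 12–5.
Delta vs Sigma: Delta preferred on 6+3 = 9 ballots; Delta wins 9–8.
Kappa–Sigma: Sigma 10–7.
No project is winless: Delta beats Sigma; Kappa beats Delta; Sigma beats Kappa. There is no Condorcet loser.

none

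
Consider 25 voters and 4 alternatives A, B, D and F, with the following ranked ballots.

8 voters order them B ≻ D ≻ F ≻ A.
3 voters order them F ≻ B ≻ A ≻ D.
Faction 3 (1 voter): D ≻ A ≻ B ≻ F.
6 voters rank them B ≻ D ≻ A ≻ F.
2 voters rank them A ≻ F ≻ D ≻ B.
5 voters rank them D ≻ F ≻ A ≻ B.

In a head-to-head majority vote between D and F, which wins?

D

Ballots ranking D above F: 8 + 1 + 6 + 5 = 20.
Ballots ranking F above D: 25 − 20 = 5.
D wins the head-to-head 20–5.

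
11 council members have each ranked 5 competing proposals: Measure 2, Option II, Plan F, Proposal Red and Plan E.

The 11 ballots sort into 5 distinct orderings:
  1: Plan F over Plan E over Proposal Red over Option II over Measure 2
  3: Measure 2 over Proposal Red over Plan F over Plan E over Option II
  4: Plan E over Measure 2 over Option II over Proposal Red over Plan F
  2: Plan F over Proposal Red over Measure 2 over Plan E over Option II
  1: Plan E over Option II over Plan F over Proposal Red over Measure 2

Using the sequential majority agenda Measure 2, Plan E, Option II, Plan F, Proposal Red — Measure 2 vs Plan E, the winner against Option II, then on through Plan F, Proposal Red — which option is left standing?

Round 1: Measure 2 vs Plan E — 5–6, Plan E advances.
Round 2: Plan E vs Option II — 11–0, Plan E advances.
Round 3: Plan E vs Plan F — 5–6, Plan F advances.
Round 4: Plan F vs Proposal Red — 4–7, Proposal Red advances.
Proposal Red survives the agenda.

Proposal Red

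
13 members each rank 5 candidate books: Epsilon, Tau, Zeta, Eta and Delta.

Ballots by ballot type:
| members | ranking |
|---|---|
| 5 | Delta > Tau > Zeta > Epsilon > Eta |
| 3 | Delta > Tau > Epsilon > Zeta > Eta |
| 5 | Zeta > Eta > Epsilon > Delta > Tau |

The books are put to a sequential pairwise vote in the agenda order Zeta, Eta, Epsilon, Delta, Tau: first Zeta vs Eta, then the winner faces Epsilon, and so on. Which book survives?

Delta

Round 1: Zeta vs Eta — 13–0, Zeta advances.
Round 2: Zeta vs Epsilon — 10–3, Zeta advances.
Round 3: Zeta vs Delta — 5–8, Delta advances.
Round 4: Delta vs Tau — 13–0, Delta advances.
Delta survives the agenda.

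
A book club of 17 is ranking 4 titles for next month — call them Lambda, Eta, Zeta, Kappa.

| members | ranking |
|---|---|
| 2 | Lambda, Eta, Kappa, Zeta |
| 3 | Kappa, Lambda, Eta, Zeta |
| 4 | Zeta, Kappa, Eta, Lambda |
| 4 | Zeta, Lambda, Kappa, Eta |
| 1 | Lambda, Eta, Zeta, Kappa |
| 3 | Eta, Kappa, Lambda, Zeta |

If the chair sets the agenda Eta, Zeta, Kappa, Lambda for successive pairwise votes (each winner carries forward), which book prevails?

Kappa

Round 1: Eta vs Zeta — 9–8, Eta advances.
Round 2: Eta vs Kappa — 6–11, Kappa advances.
Round 3: Kappa vs Lambda — 10–7, Kappa advances.
The agenda winner is Kappa.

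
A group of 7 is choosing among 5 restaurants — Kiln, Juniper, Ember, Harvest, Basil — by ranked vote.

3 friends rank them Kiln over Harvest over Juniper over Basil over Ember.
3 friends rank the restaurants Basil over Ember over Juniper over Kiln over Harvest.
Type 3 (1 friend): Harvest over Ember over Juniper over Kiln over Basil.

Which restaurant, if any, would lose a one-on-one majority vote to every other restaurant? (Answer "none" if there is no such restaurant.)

none

Head-to-head results (7 friends):
Kiln–Juniper: Juniper 4–3.
Kiln vs Ember: 3 for Kiln, 4 for Ember — Ember by 4–3.
Kiln vs Harvest: Kiln wins 6–1.
Kiln vs Basil: Kiln wins 4–3.
Juniper vs Ember: Ember, 4–3.
Juniper vs Harvest: Juniper is ranked higher on 3 ballots, Harvest on 4. Harvest wins 4–3.
Juniper vs Basil: Juniper preferred on 3+1 = 4 ballots; Juniper wins 4–3.
Ember–Harvest: Harvest 4–3.
Ember vs Basil: Ember is ranked higher on 1 ballot, Basil on 6. Basil wins 6–1.
Harvest vs Basil: Harvest, 4–3.
Each restaurant has at least one pairwise win (Kiln beats Harvest; Juniper beats Kiln; Ember beats Kiln; Harvest beats Juniper; Basil beats Ember) — no Condorcet loser.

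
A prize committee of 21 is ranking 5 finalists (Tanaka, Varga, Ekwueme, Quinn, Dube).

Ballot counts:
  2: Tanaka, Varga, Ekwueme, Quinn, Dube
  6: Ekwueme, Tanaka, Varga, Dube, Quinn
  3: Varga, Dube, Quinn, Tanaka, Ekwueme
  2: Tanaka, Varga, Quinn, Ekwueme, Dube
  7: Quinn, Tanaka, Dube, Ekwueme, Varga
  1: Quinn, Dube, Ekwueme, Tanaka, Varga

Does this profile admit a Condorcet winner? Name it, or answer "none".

Pairwise majorities:
Tanaka vs Varga: Tanaka preferred on 2+6+2+7+1 = 18 ballots; Tanaka wins 18–3.
Tanaka vs Ekwueme: Tanaka is ranked higher on 2+3+2+7 = 14 ballots, Ekwueme on 7. Tanaka wins 14–7.
Tanaka vs Quinn: Tanaka is ranked higher on 2+6+2 = 10 ballots, Quinn on 11. Quinn wins 11–10.
Tanaka vs Dube: Tanaka is ranked higher on 2+6+2+7 = 17 ballots, Dube on 4. Tanaka wins 17–4.
Varga vs Ekwueme: Varga preferred on 2+3+2 = 7 ballots; Ekwueme wins 14–7.
Varga vs Quinn: 13 to 8, Varga.
Varga vs Dube: 2+6+3+2 = 13 for Varga, 8 for Dube — Varga by 13–8.
Ekwueme vs Quinn: 2+6 = 8 for Ekwueme, 13 for Quinn — Quinn by 13–8.
Ekwueme vs Dube: 2+6+2 = 10 for Ekwueme, 11 for Dube — Dube by 11–10.
Quinn vs Dube: 2+2+7+1 = 12 for Quinn, 9 for Dube — Quinn by 12–9.
Each nominee drops at least one matchup (Tanaka loses to Quinn; Varga loses to Tanaka; Ekwueme loses to Tanaka; Quinn loses to Varga; Dube loses to Tanaka); the cycle Tanaka beats Varga beats Quinn beats Tanaka rules out a Condorcet winner.

none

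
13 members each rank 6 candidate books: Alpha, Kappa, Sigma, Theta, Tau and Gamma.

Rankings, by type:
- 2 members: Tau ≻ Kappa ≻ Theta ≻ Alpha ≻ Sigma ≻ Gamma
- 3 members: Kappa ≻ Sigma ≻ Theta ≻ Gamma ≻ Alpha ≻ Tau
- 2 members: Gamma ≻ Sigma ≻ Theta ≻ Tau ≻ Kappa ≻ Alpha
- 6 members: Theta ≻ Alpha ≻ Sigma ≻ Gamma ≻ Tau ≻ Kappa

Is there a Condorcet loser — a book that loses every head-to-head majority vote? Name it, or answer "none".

none

Pairwise majorities:
Alpha–Kappa: Kappa 7–6.
Alpha vs Sigma: 2+6 = 8 for Alpha, 5 for Sigma — Alpha by 8–5.
Alpha–Theta: Theta 13–0.
Alpha–Tau: Alpha 9–4.
Alpha vs Gamma: Alpha is ranked higher on 2+6 = 8 ballots, Gamma on 5. Alpha wins 8–5.
Kappa vs Sigma: Sigma wins 8–5.
Kappa vs Theta: Theta wins 8–5.
Kappa–Tau: Tau 10–3.
Kappa vs Gamma: Gamma, 8–5.
Sigma vs Theta: 3+2 = 5 for Sigma, 8 for Theta — Theta by 8–5.
Sigma vs Tau: Sigma is ranked higher on 3+2+6 = 11 ballots, Tau on 2. Sigma wins 11–2.
Sigma vs Gamma: Sigma wins 11–2.
Theta vs Tau: Theta preferred on 3+2+6 = 11 ballots; Theta wins 11–2.
Theta–Gamma: Theta 11–2.
Tau–Gamma: Gamma 11–2.
Each book has at least one pairwise win (Alpha beats Sigma; Kappa beats Alpha; Sigma beats Kappa; Theta beats Alpha; Tau beats Kappa; Gamma beats Kappa) — no Condorcet loser.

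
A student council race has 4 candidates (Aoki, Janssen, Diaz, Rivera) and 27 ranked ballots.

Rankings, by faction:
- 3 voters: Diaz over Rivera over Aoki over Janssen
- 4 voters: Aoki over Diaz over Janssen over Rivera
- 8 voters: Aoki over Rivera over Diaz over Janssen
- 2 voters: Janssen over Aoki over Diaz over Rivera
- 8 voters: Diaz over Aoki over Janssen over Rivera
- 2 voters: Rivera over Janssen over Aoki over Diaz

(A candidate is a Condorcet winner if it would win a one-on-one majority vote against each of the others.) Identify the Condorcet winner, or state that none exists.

Aoki

Check each pair by majority over 27 ballots:
Aoki vs Janssen: 23 to 4, Aoki.
Aoki vs Diaz: 16 to 11, Aoki.
Aoki vs Rivera: Aoki is ranked higher on 4+8+2+8 = 22 ballots, Rivera on 5. Aoki wins 22–5.
Janssen vs Diaz: Janssen preferred on 2+2 = 4 ballots; Diaz wins 23–4.
Janssen vs Rivera: Janssen preferred on 4+2+8 = 14 ballots; Janssen wins 14–13.
Diaz vs Rivera: 17 to 10, Diaz.
Aoki wins every pairwise contest, so Aoki is the Condorcet winner.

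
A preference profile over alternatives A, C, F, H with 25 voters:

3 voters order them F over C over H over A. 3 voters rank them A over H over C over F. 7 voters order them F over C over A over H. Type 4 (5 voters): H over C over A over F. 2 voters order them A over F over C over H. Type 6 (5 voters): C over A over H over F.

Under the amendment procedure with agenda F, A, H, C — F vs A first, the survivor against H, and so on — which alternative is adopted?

Round 1: F vs A — 10–15, A advances.
Round 2: A vs H — 17–8, A advances.
Round 3: A vs C — 5–20, C advances.
The agenda winner is C.

C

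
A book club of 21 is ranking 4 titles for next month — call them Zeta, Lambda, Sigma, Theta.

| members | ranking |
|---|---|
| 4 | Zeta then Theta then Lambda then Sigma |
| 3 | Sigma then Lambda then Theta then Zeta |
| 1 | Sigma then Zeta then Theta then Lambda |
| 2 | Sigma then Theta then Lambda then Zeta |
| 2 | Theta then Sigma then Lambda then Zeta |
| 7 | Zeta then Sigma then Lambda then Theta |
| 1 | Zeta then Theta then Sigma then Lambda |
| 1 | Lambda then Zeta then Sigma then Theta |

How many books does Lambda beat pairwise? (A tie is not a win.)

Lambda against each rival (21 members):
Lambda vs Zeta: Zeta wins 13–8.
Lambda vs Sigma: Sigma, 16–5.
Lambda vs Theta: Lambda preferred on 3+7+1 = 11 ballots; Lambda wins 11–10.
Lambda beats Theta; loses to Zeta, Sigma — 1 pairwise win.

1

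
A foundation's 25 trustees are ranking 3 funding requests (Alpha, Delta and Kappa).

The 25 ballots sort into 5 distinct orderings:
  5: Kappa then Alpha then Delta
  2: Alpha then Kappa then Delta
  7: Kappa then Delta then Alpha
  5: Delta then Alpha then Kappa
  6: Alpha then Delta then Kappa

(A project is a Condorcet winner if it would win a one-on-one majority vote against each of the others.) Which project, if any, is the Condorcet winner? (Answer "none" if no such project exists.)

Check each pair by majority over 25 ballots:
Alpha vs Delta: Alpha preferred on 5+2+6 = 13 ballots; Alpha wins 13–12.
Alpha vs Kappa: Alpha preferred on 2+5+6 = 13 ballots; Alpha wins 13–12.
Delta vs Kappa: Delta is ranked higher on 5+6 = 11 ballots, Kappa on 14. Kappa wins 14–11.
Alpha beats each of Delta, Kappa — Alpha is the Condorcet winner.

Alpha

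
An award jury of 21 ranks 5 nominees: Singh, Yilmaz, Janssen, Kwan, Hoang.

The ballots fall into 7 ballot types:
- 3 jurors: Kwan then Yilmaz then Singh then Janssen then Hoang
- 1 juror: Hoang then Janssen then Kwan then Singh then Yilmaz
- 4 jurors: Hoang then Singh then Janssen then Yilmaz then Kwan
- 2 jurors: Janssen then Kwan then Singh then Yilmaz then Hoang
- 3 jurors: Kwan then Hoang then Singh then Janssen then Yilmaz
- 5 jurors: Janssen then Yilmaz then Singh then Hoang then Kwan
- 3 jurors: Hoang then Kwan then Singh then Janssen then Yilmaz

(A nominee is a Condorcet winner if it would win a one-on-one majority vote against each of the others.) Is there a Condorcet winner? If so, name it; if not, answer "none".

Hoang

Check each pair by majority over 21 ballots:
Singh–Yilmaz: Singh 13–8.
Singh vs Janssen: Singh wins 13–8.
Singh–Kwan: Kwan 12–9.
Singh–Hoang: Hoang 11–10.
Yilmaz–Janssen: Janssen 18–3.
Yilmaz vs Kwan: Kwan wins 12–9.
Yilmaz–Hoang: Hoang 11–10.
Janssen vs Kwan: Janssen, 12–9.
Janssen–Hoang: Hoang 11–10.
Kwan–Hoang: Hoang 13–8.
Hoang beats each of Singh, Yilmaz, Janssen, Kwan — Hoang is the Condorcet winner.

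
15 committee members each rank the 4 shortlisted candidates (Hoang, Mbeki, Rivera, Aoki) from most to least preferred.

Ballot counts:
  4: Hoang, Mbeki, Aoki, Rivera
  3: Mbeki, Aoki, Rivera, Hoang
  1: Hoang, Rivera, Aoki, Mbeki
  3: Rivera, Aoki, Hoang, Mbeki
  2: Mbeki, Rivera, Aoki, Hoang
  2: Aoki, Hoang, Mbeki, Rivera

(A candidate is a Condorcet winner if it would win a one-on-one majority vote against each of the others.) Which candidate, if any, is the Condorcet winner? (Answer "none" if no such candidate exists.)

Pairwise majorities:
Hoang vs Mbeki: Hoang preferred on 4+1+3+2 = 10 ballots; Hoang wins 10–5.
Hoang vs Rivera: 4+1+2 = 7 for Hoang, 8 for Rivera — Rivera by 8–7.
Hoang vs Aoki: Hoang preferred on 4+1 = 5 ballots; Aoki wins 10–5.
Mbeki vs Rivera: Mbeki preferred on 4+3+2+2 = 11 ballots; Mbeki wins 11–4.
Mbeki vs Aoki: Mbeki, 9–6.
Rivera vs Aoki: Aoki, 9–6.
No candidate is unbeaten: Hoang loses to Rivera; Mbeki loses to Hoang; Rivera loses to Mbeki; Aoki loses to Mbeki. In particular Hoang → Mbeki → Rivera → Hoang is a majority cycle — no Condorcet winner exists.

none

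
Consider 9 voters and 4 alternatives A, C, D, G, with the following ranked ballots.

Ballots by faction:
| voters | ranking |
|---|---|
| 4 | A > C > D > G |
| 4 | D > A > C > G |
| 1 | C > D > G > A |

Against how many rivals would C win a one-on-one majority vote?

2

C against each rival (9 voters):
C vs A: A wins 8–1.
C vs D: 4+1 = 5 for C, 4 for D — C by 5–4.
C vs G: C, 9–0.
C beats D, G; loses to A — 2 pairwise wins.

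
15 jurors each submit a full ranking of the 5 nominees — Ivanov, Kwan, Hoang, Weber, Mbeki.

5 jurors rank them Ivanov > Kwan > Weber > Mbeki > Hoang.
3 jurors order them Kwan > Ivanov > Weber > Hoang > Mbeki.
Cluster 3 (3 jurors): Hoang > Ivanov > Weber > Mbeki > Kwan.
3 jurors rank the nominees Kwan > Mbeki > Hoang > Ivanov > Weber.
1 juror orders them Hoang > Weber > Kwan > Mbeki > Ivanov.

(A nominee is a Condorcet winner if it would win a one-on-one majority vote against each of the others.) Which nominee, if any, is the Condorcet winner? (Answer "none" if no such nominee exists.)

Pairwise majorities:
Ivanov vs Kwan: Ivanov is ranked higher on 5+3 = 8 ballots, Kwan on 7. Ivanov wins 8–7.
Ivanov vs Hoang: Ivanov, 8–7.
Ivanov vs Weber: Ivanov wins 14–1.
Ivanov vs Mbeki: Ivanov, 11–4.
Kwan vs Hoang: Kwan is ranked higher on 5+3+3 = 11 ballots, Hoang on 4. Kwan wins 11–4.
Kwan vs Weber: Kwan is ranked higher on 5+3+3 = 11 ballots, Weber on 4. Kwan wins 11–4.
Kwan vs Mbeki: Kwan preferred on 5+3+3+1 = 12 ballots; Kwan wins 12–3.
Hoang vs Weber: 3+3+1 = 7 for Hoang, 8 for Weber — Weber by 8–7.
Hoang vs Mbeki: Mbeki, 8–7.
Weber vs Mbeki: Weber preferred on 5+3+3+1 = 12 ballots; Weber wins 12–3.
Ivanov beats each of Kwan, Hoang, Weber, Mbeki — Ivanov is the Condorcet winner.

Ivanov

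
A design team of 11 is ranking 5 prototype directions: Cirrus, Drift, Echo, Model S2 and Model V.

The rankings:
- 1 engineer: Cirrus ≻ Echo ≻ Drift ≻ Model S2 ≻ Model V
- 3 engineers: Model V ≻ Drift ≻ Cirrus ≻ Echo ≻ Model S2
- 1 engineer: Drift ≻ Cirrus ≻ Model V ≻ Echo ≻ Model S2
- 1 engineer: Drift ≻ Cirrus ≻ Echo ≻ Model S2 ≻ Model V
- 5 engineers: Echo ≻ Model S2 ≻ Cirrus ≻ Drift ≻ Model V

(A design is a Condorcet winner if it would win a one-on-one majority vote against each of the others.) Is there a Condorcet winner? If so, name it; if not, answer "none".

Cirrus

Head-to-head results (11 engineers):
Cirrus–Drift: Cirrus 6–5.
Cirrus vs Echo: Cirrus wins 6–5.
Cirrus vs Model S2: Cirrus, 6–5.
Cirrus vs Model V: Cirrus, 8–3.
Drift vs Echo: Echo wins 6–5.
Drift–Model S2: Drift 6–5.
Drift vs Model V: Drift, 8–3.
Echo–Model S2: Echo 11–0.
Echo–Model V: Echo 7–4.
Model S2 vs Model V: Model S2, 7–4.
Cirrus wins every pairwise contest, so Cirrus is the Condorcet winner.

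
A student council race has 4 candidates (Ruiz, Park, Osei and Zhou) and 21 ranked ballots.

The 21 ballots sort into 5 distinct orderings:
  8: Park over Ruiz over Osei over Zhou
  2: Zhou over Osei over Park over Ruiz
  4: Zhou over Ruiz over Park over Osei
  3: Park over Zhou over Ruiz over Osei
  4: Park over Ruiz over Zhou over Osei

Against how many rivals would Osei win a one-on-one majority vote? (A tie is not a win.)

Osei against each rival (21 voters):
Osei–Ruiz: Ruiz 19–2.
Osei vs Park: Osei is ranked higher on 2 ballots, Park on 19. Park wins 19–2.
Osei–Zhou: Zhou 13–8.
Osei beats no one; loses to Ruiz, Park, Zhou — 0 pairwise wins.

0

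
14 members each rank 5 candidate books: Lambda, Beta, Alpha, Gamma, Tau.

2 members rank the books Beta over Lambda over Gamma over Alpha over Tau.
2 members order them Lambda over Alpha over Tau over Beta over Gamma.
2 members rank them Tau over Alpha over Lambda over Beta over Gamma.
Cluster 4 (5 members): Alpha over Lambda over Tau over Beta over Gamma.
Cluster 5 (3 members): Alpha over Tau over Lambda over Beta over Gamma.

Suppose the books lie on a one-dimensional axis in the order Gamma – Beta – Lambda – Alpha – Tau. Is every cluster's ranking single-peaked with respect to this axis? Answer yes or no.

yes

Axis positions: Gamma=1, Beta=2, Lambda=3, Alpha=4, Tau=5.
Cluster 1 (peak Beta at position 2): ranking walks positions 2-3-1-4-5, expanding outward from the peak — single-peaked.
Cluster 2 (peak Lambda at position 3): ranking walks positions 3-4-5-2-1, expanding outward from the peak — single-peaked.
Cluster 3 (peak Tau at position 5): ranking walks positions 5-4-3-2-1, expanding outward from the peak — single-peaked.
Cluster 4 (peak Alpha at position 4): ranking walks positions 4-3-5-2-1, expanding outward from the peak — single-peaked.
Cluster 5 (peak Alpha at position 4): ranking walks positions 4-5-3-2-1, expanding outward from the peak — single-peaked.
Every ranking is single-peaked on this axis.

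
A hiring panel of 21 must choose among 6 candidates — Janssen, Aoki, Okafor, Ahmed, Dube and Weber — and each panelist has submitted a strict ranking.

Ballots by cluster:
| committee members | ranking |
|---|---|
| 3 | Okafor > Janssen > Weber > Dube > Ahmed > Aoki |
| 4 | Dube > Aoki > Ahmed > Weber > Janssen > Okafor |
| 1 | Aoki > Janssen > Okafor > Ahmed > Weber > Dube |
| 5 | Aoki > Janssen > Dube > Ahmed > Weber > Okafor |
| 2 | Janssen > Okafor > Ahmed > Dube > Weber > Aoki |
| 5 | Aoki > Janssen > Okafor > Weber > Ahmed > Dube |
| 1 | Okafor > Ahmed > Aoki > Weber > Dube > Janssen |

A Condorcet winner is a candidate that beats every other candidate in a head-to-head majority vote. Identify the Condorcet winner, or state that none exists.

Head-to-head results (21 committee members):
Janssen vs Aoki: Janssen is ranked higher on 3+2 = 5 ballots, Aoki on 16. Aoki wins 16–5.
Janssen vs Okafor: Janssen preferred on 4+1+5+2+5 = 17 ballots; Janssen wins 17–4.
Janssen vs Ahmed: Janssen preferred on 3+1+5+2+5 = 16 ballots; Janssen wins 16–5.
Janssen–Dube: Janssen 16–5.
Janssen vs Weber: Janssen, 16–5.
Aoki vs Okafor: 15 to 6, Aoki.
Aoki vs Ahmed: Aoki wins 15–6.
Aoki vs Dube: Aoki preferred on 1+5+5+1 = 12 ballots; Aoki wins 12–9.
Aoki vs Weber: Aoki wins 16–5.
Okafor vs Ahmed: Okafor, 12–9.
Okafor vs Dube: Okafor, 12–9.
Okafor vs Weber: Okafor wins 12–9.
Ahmed–Dube: Dube 12–9.
Ahmed vs Weber: Ahmed, 13–8.
Dube vs Weber: Dube, 11–10.
Aoki wins every pairwise contest, so Aoki is the Condorcet winner.

Aoki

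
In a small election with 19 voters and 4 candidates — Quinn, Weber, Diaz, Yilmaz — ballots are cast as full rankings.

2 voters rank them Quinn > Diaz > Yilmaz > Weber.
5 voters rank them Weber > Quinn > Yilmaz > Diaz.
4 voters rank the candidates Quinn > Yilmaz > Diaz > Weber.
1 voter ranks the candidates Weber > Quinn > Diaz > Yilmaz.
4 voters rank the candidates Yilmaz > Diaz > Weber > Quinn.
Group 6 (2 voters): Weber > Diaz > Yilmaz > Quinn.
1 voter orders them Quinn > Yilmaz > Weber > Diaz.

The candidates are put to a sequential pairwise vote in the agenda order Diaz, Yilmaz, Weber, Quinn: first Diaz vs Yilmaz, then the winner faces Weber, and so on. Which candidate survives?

Quinn

Round 1: Diaz vs Yilmaz — 5–14, Yilmaz advances.
Round 2: Yilmaz vs Weber — 11–8, Yilmaz advances.
Round 3: Yilmaz vs Quinn — 6–13, Quinn advances.
Quinn survives the agenda.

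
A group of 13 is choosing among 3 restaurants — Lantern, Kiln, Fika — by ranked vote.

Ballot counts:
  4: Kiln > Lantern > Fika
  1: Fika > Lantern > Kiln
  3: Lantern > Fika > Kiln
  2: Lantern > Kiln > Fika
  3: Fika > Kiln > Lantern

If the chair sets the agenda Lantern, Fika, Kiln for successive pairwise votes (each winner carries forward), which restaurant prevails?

Round 1: Lantern vs Fika — 9–4, Lantern advances.
Round 2: Lantern vs Kiln — 6–7, Kiln advances.
The agenda winner is Kiln.

Kiln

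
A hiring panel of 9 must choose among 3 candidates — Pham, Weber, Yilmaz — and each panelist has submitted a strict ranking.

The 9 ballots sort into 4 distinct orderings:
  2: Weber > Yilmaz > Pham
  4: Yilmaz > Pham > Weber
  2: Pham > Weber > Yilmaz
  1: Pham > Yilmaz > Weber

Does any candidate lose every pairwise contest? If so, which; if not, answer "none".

Weber

Pairwise majorities:
Pham vs Weber: 7 to 2, Pham.
Pham–Yilmaz: Yilmaz 6–3.
Weber vs Yilmaz: Yilmaz, 5–4.
Weber loses to every other candidate — it is the Condorcet loser.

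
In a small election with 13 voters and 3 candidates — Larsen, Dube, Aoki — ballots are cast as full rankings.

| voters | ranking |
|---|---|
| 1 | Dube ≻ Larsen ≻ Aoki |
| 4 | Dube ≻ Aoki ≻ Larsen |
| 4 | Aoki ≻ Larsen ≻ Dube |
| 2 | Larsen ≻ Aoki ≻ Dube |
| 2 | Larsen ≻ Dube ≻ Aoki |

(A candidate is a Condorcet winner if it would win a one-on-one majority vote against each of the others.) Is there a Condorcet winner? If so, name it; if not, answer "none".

Head-to-head results (13 voters):
Larsen vs Dube: Larsen, 8–5.
Larsen vs Aoki: Aoki wins 8–5.
Dube vs Aoki: Dube preferred on 1+4+2 = 7 ballots; Dube wins 7–6.
Every candidate loses at least once (Larsen loses to Aoki; Dube loses to Larsen; Aoki loses to Dube). The majority relation contains the cycle Larsen > Dube > Aoki > Larsen, so there is no Condorcet winner.

none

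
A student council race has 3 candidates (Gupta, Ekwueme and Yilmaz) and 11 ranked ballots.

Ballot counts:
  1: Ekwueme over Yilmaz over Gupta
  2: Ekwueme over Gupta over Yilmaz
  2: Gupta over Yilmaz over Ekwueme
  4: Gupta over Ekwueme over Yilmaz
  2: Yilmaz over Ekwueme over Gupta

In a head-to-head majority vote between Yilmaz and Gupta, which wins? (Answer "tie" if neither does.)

Ballots ranking Yilmaz above Gupta: 1 + 2 = 3.
Ballots ranking Gupta above Yilmaz: 11 − 3 = 8.
Gupta wins the head-to-head 8–3.

Gupta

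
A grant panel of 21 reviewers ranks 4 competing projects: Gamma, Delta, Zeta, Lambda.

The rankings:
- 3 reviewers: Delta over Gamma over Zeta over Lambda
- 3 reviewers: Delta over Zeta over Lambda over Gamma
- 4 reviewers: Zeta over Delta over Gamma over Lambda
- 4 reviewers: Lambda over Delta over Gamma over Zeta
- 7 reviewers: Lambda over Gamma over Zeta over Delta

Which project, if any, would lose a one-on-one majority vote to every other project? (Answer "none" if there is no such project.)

none

Pairwise majorities:
Gamma vs Delta: Delta, 14–7.
Gamma vs Zeta: 3+4+7 = 14 for Gamma, 7 for Zeta — Gamma by 14–7.
Gamma–Lambda: Lambda 14–7.
Delta vs Zeta: 3+3+4 = 10 for Delta, 11 for Zeta — Zeta by 11–10.
Delta vs Lambda: Lambda, 11–10.
Zeta–Lambda: Lambda 11–10.
Every project wins at least one matchup (Gamma beats Zeta; Delta beats Gamma; Zeta beats Delta; Lambda beats Gamma), so there is no Condorcet loser.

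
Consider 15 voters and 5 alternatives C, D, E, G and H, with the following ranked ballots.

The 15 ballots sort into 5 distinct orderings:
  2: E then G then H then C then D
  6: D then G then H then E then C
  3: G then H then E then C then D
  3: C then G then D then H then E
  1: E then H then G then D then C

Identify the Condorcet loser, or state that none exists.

Head-to-head results (15 voters):
C vs D: C, 8–7.
C vs E: 3 to 12, E.
C vs G: C is ranked higher on 3 ballots, G on 12. G wins 12–3.
C vs H: H wins 12–3.
D vs E: D, 9–6.
D vs G: G wins 9–6.
D vs H: D, 9–6.
E vs G: 3 to 12, G.
E vs H: H, 12–3.
G vs H: 14 to 1, G.
Each alternative has at least one pairwise win (C beats D; D beats E; E beats C; G beats C; H beats C) — no Condorcet loser.

none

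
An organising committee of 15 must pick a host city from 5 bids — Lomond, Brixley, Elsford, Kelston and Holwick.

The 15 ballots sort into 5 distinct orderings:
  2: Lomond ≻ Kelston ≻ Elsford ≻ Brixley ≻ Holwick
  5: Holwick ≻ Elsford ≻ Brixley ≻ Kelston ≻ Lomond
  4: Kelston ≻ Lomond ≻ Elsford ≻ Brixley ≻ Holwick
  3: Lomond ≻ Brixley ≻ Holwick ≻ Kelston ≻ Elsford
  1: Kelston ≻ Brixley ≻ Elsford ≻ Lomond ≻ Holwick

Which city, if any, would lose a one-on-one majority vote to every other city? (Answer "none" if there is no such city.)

Head-to-head results (15 organisers):
Lomond vs Brixley: Lomond preferred on 2+4+3 = 9 ballots; Lomond wins 9–6.
Lomond vs Elsford: Lomond, 9–6.
Lomond vs Kelston: 2+3 = 5 for Lomond, 10 for Kelston — Kelston by 10–5.
Lomond vs Holwick: 10 to 5, Lomond.
Brixley vs Elsford: Elsford wins 11–4.
Brixley vs Kelston: Brixley wins 8–7.
Brixley vs Holwick: 2+4+3+1 = 10 for Brixley, 5 for Holwick — Brixley by 10–5.
Elsford vs Kelston: Kelston wins 10–5.
Elsford–Holwick: Holwick 8–7.
Kelston vs Holwick: 2+4+1 = 7 for Kelston, 8 for Holwick — Holwick by 8–7.
Every city wins at least one matchup (Lomond beats Brixley; Brixley beats Kelston; Elsford beats Brixley; Kelston beats Lomond; Holwick beats Elsford), so there is no Condorcet loser.

none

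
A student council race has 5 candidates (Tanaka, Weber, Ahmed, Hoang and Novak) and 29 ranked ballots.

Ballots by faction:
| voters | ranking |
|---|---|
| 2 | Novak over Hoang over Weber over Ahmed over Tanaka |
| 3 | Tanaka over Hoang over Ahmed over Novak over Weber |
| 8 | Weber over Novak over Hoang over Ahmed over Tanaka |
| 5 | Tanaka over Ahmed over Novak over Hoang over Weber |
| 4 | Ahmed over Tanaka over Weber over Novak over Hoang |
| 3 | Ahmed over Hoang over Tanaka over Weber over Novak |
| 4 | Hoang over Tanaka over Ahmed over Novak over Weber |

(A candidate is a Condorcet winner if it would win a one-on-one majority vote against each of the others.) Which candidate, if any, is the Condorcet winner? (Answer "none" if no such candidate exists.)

Pairwise majorities:
Tanaka vs Weber: Tanaka is ranked higher on 3+5+4+3+4 = 19 ballots, Weber on 10. Tanaka wins 19–10.
Tanaka vs Ahmed: Tanaka is ranked higher on 3+5+4 = 12 ballots, Ahmed on 17. Ahmed wins 17–12.
Tanaka vs Hoang: Tanaka preferred on 3+5+4 = 12 ballots; Hoang wins 17–12.
Tanaka vs Novak: 19 to 10, Tanaka.
Weber vs Ahmed: 2+8 = 10 for Weber, 19 for Ahmed — Ahmed by 19–10.
Weber vs Hoang: 12 to 17, Hoang.
Weber vs Novak: 8+4+3 = 15 for Weber, 14 for Novak — Weber by 15–14.
Ahmed vs Hoang: 12 to 17, Hoang.
Ahmed vs Novak: Ahmed preferred on 3+5+4+3+4 = 19 ballots; Ahmed wins 19–10.
Hoang vs Novak: Hoang preferred on 3+3+4 = 10 ballots; Novak wins 19–10.
No candidate is unbeaten: Tanaka loses to Ahmed; Weber loses to Tanaka; Ahmed loses to Hoang; Hoang loses to Novak; Novak loses to Tanaka. In particular Tanaka beats Novak beats Hoang beats Tanaka is a majority cycle — no Condorcet winner exists.

none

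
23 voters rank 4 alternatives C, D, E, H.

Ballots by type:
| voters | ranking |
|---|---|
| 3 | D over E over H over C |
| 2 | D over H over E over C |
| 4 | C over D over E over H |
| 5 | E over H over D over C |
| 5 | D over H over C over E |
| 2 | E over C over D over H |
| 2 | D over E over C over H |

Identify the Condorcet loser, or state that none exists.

C

Pairwise majorities:
C vs D: C preferred on 4+2 = 6 ballots; D wins 17–6.
C vs E: 9 to 14, E.
C–H: H 15–8.
D vs E: D preferred on 3+2+4+5+2 = 16 ballots; D wins 16–7.
D vs H: D wins 18–5.
E vs H: E wins 16–7.
Only C has no wins; C is the Condorcet loser.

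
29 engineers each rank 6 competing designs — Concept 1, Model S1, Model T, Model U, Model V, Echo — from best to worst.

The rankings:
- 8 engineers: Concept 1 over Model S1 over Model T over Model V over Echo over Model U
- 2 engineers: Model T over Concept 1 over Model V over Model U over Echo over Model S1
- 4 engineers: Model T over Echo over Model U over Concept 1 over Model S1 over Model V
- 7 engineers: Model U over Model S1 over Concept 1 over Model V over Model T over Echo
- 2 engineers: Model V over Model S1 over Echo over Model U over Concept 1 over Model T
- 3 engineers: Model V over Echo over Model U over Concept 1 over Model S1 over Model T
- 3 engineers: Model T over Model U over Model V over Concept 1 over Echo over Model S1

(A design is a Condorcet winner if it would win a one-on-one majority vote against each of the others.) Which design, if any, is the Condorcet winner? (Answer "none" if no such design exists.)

none

Check each pair by majority over 29 ballots:
Concept 1–Model S1: Concept 1 20–9.
Concept 1–Model T: Concept 1 20–9.
Concept 1 vs Model U: Model U wins 19–10.
Concept 1–Model V: Concept 1 21–8.
Concept 1 vs Echo: Concept 1 wins 20–9.
Model S1 vs Model T: Model S1, 20–9.
Model S1 vs Model U: Model U wins 19–10.
Model S1 vs Model V: Model S1 wins 19–10.
Model S1 vs Echo: Model S1, 17–12.
Model T vs Model U: Model T, 17–12.
Model T vs Model V: Model T, 17–12.
Model T–Echo: Model T 24–5.
Model U vs Model V: Model V, 15–14.
Model U–Echo: Echo 17–12.
Model V–Echo: Model V 25–4.
Each design drops at least one matchup (Concept 1 loses to Model U; Model S1 loses to Concept 1; Model T loses to Concept 1; Model U loses to Model T; Model V loses to Concept 1; Echo loses to Concept 1); the cycle Concept 1 beats Model T beats Model U beats Concept 1 rules out a Condorcet winner.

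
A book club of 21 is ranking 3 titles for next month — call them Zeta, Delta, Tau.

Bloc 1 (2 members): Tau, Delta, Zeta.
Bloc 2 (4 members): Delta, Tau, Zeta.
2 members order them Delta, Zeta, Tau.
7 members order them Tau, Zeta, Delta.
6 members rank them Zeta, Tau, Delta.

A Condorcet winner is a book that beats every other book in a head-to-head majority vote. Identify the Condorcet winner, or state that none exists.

Check each pair by majority over 21 ballots:
Zeta vs Delta: 13 to 8, Zeta.
Zeta vs Tau: 8 to 13, Tau.
Delta vs Tau: Delta is ranked higher on 4+2 = 6 ballots, Tau on 15. Tau wins 15–6.
Tau wins every pairwise contest, so Tau is the Condorcet winner.

Tau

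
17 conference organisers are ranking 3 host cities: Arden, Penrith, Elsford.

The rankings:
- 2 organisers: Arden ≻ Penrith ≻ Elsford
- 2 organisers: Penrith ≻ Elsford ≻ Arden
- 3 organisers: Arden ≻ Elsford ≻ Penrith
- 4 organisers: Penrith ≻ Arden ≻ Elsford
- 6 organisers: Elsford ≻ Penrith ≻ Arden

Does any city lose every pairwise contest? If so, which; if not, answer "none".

Pairwise majorities:
Arden–Penrith: Penrith 12–5.
Arden vs Elsford: Arden wins 9–8.
Penrith vs Elsford: Elsford wins 9–8.
Each city has at least one pairwise win (Arden beats Elsford; Penrith beats Arden; Elsford beats Penrith) — no Condorcet loser.

none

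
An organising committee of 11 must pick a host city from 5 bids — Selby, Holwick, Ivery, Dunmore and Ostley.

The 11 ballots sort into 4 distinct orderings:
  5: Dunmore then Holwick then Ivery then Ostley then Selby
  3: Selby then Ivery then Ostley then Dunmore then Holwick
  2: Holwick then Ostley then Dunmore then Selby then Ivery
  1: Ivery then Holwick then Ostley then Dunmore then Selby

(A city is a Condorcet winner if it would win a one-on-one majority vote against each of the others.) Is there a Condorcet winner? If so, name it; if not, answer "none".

Head-to-head results (11 organisers):
Selby vs Holwick: Holwick wins 8–3.
Selby vs Ivery: Ivery wins 6–5.
Selby–Dunmore: Dunmore 8–3.
Selby vs Ostley: Ostley, 8–3.
Holwick vs Ivery: 5+2 = 7 for Holwick, 4 for Ivery — Holwick by 7–4.
Holwick vs Dunmore: 3 to 8, Dunmore.
Holwick vs Ostley: Holwick, 8–3.
Ivery vs Dunmore: Ivery is ranked higher on 3+1 = 4 ballots, Dunmore on 7. Dunmore wins 7–4.
Ivery–Ostley: Ivery 9–2.
Dunmore vs Ostley: 5 for Dunmore, 6 for Ostley — Ostley by 6–5.
Every city loses at least once (Selby loses to Holwick; Holwick loses to Dunmore; Ivery loses to Holwick; Dunmore loses to Ostley; Ostley loses to Holwick). The majority relation contains the cycle Holwick → Ostley → Dunmore → Holwick, so there is no Condorcet winner.

none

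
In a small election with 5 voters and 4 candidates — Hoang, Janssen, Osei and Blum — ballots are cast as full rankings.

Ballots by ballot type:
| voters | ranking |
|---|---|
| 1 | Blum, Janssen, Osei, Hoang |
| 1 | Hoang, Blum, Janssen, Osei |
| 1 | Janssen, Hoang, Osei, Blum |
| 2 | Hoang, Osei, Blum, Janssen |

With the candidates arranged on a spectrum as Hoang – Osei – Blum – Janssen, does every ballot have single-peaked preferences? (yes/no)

no

Axis positions: Hoang=1, Osei=2, Blum=3, Janssen=4.
Ballot type 1 (peak Blum at position 3): ranking walks positions 3-4-2-1, expanding outward from the peak — single-peaked.
Ballot type 2: ranking walks positions 1-3-4-2; Blum is ranked above Osei even though Osei lies between Blum and the peak Hoang on the axis — preferences dip and rise again. Not single-peaked.
Ballot type 3: ranking walks positions 4-1-2-3; Hoang is ranked above Blum even though Blum lies between Hoang and the peak Janssen on the axis — preferences dip and rise again. Not single-peaked.
Ballot type 4 (peak Hoang at position 1): ranking walks positions 1-2-3-4, expanding outward from the peak — single-peaked.
Ballot type 2 violates single-peakedness, so the profile is not single-peaked on this axis.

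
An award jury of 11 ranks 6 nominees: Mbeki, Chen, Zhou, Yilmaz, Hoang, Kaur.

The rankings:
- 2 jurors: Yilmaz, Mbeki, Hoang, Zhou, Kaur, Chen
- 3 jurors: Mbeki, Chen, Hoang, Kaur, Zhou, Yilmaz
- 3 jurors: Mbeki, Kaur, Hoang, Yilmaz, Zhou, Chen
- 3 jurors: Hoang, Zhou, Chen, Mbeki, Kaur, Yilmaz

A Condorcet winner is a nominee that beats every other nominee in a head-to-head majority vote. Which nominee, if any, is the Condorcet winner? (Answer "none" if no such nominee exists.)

Head-to-head results (11 jurors):
Mbeki vs Chen: 8 to 3, Mbeki.
Mbeki vs Zhou: 2+3+3 = 8 for Mbeki, 3 for Zhou — Mbeki by 8–3.
Mbeki vs Yilmaz: Mbeki is ranked higher on 3+3+3 = 9 ballots, Yilmaz on 2. Mbeki wins 9–2.
Mbeki vs Hoang: 8 to 3, Mbeki.
Mbeki vs Kaur: Mbeki preferred on 2+3+3+3 = 11 ballots; Mbeki wins 11–0.
Chen vs Zhou: 3 for Chen, 8 for Zhou — Zhou by 8–3.
Chen vs Yilmaz: Chen preferred on 3+3 = 6 ballots; Chen wins 6–5.
Chen vs Hoang: 3 for Chen, 8 for Hoang — Hoang by 8–3.
Chen vs Kaur: 6 to 5, Chen.
Zhou vs Yilmaz: Zhou preferred on 3+3 = 6 ballots; Zhou wins 6–5.
Zhou vs Hoang: Zhou preferred on 0 ballots; Hoang wins 11–0.
Zhou vs Kaur: 5 to 6, Kaur.
Yilmaz vs Hoang: Yilmaz preferred on 2 ballots; Hoang wins 9–2.
Yilmaz vs Kaur: Yilmaz is ranked higher on 2 ballots, Kaur on 9. Kaur wins 9–2.
Hoang vs Kaur: Hoang is ranked higher on 2+3+3 = 8 ballots, Kaur on 3. Hoang wins 8–3.
Mbeki defeats every rival head-to-head and is the Condorcet winner.

Mbeki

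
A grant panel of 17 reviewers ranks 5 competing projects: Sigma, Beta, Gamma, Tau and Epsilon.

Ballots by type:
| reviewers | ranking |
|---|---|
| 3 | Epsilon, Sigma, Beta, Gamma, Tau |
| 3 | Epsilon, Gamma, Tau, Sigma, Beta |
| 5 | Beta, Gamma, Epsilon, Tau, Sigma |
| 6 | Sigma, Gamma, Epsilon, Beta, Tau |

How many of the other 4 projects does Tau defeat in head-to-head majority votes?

Tau against each rival (17 reviewers):
Tau–Sigma: Sigma 9–8.
Tau vs Beta: 3 for Tau, 14 for Beta — Beta by 14–3.
Tau vs Gamma: Tau preferred on 0 ballots; Gamma wins 17–0.
Tau–Epsilon: Epsilon 17–0.
Tau beats no one; loses to Sigma, Beta, Gamma, Epsilon — 0 pairwise wins.

0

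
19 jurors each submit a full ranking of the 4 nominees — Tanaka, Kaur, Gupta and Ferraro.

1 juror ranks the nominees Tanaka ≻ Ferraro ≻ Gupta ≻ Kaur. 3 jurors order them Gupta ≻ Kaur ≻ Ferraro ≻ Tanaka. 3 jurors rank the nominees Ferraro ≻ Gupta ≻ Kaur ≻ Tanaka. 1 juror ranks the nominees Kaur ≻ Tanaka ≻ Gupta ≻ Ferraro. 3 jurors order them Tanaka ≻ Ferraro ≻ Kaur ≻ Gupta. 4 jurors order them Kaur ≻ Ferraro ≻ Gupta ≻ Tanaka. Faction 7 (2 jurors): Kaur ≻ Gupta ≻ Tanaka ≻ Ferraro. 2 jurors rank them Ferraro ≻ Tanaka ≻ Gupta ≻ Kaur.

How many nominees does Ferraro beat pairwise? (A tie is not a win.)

2

Ferraro against each rival (19 jurors):
Ferraro vs Tanaka: 3+3+4+2 = 12 for Ferraro, 7 for Tanaka — Ferraro by 12–7.
Ferraro vs Kaur: Kaur, 10–9.
Ferraro vs Gupta: Ferraro, 13–6.
Ferraro beats Tanaka, Gupta; loses to Kaur — 2 pairwise wins.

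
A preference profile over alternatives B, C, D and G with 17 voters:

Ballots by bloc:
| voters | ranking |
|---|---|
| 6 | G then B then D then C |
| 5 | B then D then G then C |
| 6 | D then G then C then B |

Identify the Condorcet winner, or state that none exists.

none

Pairwise majorities:
B–C: B 11–6.
B vs D: B wins 11–6.
B vs G: G, 12–5.
C–D: D 17–0.
C–G: G 17–0.
D vs G: D wins 11–6.
No alternative is unbeaten: B loses to G; C loses to B; D loses to B; G loses to D. In particular B beats D beats G beats B is a majority cycle — no Condorcet winner exists.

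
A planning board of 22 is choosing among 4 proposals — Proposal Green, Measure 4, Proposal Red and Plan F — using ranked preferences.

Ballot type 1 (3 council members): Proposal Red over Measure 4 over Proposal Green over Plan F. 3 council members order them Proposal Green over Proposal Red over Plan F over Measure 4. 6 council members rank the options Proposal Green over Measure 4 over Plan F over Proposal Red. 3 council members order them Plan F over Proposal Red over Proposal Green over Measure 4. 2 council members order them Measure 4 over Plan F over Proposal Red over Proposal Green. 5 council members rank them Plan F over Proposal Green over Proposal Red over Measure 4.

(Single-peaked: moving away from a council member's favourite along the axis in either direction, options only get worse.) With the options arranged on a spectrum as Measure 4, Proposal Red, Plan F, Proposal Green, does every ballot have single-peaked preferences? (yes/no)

no

Axis positions: Measure 4=1, Proposal Red=2, Plan F=3, Proposal Green=4.
Ballot type 1: ranking walks positions 2-1-4-3; Proposal Green is ranked above Plan F even though Plan F lies between Proposal Green and the peak Proposal Red on the axis — preferences dip and rise again. Not single-peaked.
Ballot type 2: ranking walks positions 4-2-3-1; Proposal Red is ranked above Plan F even though Plan F lies between Proposal Red and the peak Proposal Green on the axis — preferences dip and rise again. Not single-peaked.
Ballot type 3: ranking walks positions 4-1-3-2; Measure 4 is ranked above Plan F even though Plan F lies between Measure 4 and the peak Proposal Green on the axis — preferences dip and rise again. Not single-peaked.
Ballot type 4 (peak Plan F at position 3): ranking walks positions 3-2-4-1, expanding outward from the peak — single-peaked.
Ballot type 5: ranking walks positions 1-3-2-4; Plan F is ranked above Proposal Red even though Proposal Red lies between Plan F and the peak Measure 4 on the axis — preferences dip and rise again. Not single-peaked.
Ballot type 6 (peak Plan F at position 3): ranking walks positions 3-4-2-1, expanding outward from the peak — single-peaked.
Ballot type 1 violates single-peakedness, so the profile is not single-peaked on this axis.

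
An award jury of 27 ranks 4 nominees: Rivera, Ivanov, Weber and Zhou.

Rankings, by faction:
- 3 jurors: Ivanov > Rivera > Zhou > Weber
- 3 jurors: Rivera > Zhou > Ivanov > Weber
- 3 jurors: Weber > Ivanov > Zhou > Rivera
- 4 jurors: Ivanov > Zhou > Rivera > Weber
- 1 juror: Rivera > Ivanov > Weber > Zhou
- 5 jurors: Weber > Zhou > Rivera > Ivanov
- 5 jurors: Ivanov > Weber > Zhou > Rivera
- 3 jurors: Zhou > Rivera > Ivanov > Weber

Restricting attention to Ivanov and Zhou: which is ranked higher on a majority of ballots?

Ballots ranking Ivanov above Zhou: 3 + 3 + 4 + 1 + 5 = 16.
Ballots ranking Zhou above Ivanov: 27 − 16 = 11.
Ivanov wins the head-to-head 16–11.

Ivanov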